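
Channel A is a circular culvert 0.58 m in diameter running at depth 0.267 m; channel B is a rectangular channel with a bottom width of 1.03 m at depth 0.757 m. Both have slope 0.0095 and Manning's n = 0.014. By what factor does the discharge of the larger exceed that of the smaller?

11.2

Channel A: For a circular section of diameter D = 0.58 m at depth y = 0.267 m, the central angle is θ = 2 arccos(1 − 2y/D) = 2.983 rad. Then A = (D²/8)(θ − sin θ) = 0.1188 m² and P = Dθ/2 = 0.865 m. Hydraulic radius R = A/P = 0.1188/0.865 = 0.1373 m. Q_A = (1/0.014)·0.1188·0.1373^(2/3)·√0.0095 = 0.2201 m³/s.
Channel B: Flow area A = b·y = 1.03 × 0.757 = 0.7797 m². Wetted perimeter P = b + 2y = 1.03 + 2×0.757 = 2.544 m. Hydraulic radius R = A/P = 0.7797/2.544 = 0.3065 m. Q_B = (1/0.014)·0.7797·0.3065^(2/3)·√0.0095 = 2.468 m³/s.
The larger discharge is 2.468 m³/s and the smaller is 0.2201 m³/s; the ratio is 11.2.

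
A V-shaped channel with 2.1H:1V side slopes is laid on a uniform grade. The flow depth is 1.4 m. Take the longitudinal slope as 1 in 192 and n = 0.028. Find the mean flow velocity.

V = 1.9 m/s

For a triangular section with side slope z = 2.1: A = zy² = 2.1×1.4² = 4.116 m²; P = 2y√(1+z²) = 2×1.4×2.326 = 6.513 m.
Hydraulic radius R = A/P = 4.116/6.513 = 0.632 m.
From Manning's equation, V = (1/n) R^(2/3) S^(1/2) = (1/0.028) × 0.632^(2/3) × 0.005208^(1/2) = 1.9 m/s.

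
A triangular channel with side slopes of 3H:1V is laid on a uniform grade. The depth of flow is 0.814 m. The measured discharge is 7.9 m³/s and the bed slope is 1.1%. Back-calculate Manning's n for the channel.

n = 0.014

For a triangular section with side slope z = 3: A = zy² = 3×0.814² = 1.988 m²; P = 2y√(1+z²) = 2×0.814×3.162 = 5.148 m.
Hydraulic radius R = A/P = 1.988/5.148 = 0.3861 m.
Rearranging Manning's equation: n = (1/Q) A R^(2/3) S^(1/2) = (1/7.9) × 1.988 × 0.3861^(2/3) × √0.011 = 0.014.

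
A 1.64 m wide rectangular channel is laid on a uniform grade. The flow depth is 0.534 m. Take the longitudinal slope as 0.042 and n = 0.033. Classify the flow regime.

supercritical

Flow area A = b·y = 1.64 × 0.534 = 0.8758 m². Wetted perimeter P = b + 2y = 1.64 + 2×0.534 = 2.708 m.
Hydraulic radius R = A/P = 0.8758/2.708 = 0.3234 m.
V = (1/n) R^(2/3) √S = (1/0.033) × 0.3234^(2/3) × √0.042 = 2.926 m/s. Hydraulic depth D_h = A/T = 0.8758/1.64 = 0.534 m.
Froude number Fr = V/√(g·D_h) = 2.926/√(9.81×0.534) = 1.28, which is greater than 1, so the flow is supercritical.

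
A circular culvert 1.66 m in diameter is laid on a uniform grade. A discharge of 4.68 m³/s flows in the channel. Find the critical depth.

At critical depth, Q² T / (g A³) = 1, i.e. A³/T = Q²/g = 4.68²/9.81 = 2.233.
Try y = 0.804 m: A³/T = 0.6759 — short.
Try y = 1.29 m: A³/T = 4.253 — over.
Try y = 1.1 m: A³/T = 2.247 — close enough.

y_c = 1.1 m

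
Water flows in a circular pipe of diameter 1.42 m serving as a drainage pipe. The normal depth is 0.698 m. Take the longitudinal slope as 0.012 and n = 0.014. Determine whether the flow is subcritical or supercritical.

For a circular section of diameter D = 1.42 m at depth y = 0.698 m, the central angle is θ = 2 arccos(1 − 2y/D) = 3.108 rad. Then A = (D²/8)(θ − sin θ) = 0.7748 m² and P = Dθ/2 = 2.207 m.
Hydraulic radius R = A/P = 0.7748/2.207 = 0.3511 m.
V = (1/n) R^(2/3) √S = (1/0.014) × 0.3511^(2/3) × √0.012 = 3.894 m/s. Hydraulic depth D_h = A/T = 0.7748/1.42 = 0.5457 m.
Froude number Fr = V/√(g·D_h) = 3.894/√(9.81×0.5457) = 1.68, which is greater than 1, so the flow is supercritical.

supercritical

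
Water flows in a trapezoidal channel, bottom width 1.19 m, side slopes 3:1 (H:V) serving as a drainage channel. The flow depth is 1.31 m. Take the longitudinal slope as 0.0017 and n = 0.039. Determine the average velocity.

With bottom width b = 1.19 m and side slope z = 3: A = (b + zy)y = (1.19 + 3×1.31)×1.31 = 6.707 m²; P = b + 2y√(1+z²) = 1.19 + 2×1.31×3.162 = 9.475 m.
Hydraulic radius R = A/P = 6.707/9.475 = 0.7079 m.
From Manning's equation, V = (1/n) R^(2/3) S^(1/2) = (1/0.039) × 0.7079^(2/3) × 0.0017^(1/2) = 0.84 m/s.

V = 0.84 m/s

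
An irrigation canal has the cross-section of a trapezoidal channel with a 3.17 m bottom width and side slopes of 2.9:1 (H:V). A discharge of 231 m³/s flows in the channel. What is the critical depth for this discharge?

y_c = 3.69 m

At critical depth, Q² T / (g A³) = 1, i.e. A³/T = Q²/g = 231²/9.81 = 5439.
At y = 3.27 m: A³/T = 3200 — too small.
At y = 4.07 m: A³/T = 8452 — too large.
At y = 3.69 m: A³/T = 5457 — close enough.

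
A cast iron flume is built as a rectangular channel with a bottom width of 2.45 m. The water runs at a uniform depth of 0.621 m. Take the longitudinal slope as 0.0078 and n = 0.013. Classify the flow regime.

supercritical

Flow area A = b·y = 2.45 × 0.621 = 1.521 m². Wetted perimeter P = b + 2y = 2.45 + 2×0.621 = 3.692 m.
Hydraulic radius R = A/P = 1.521/3.692 = 0.4121 m.
V = (1/n) R^(2/3) √S = (1/0.013) × 0.4121^(2/3) × √0.0078 = 3.762 m/s. Hydraulic depth D_h = A/T = 1.521/2.45 = 0.621 m.
Froude number Fr = V/√(g·D_h) = 3.762/√(9.81×0.621) = 1.52, which is greater than 1, so the flow is supercritical.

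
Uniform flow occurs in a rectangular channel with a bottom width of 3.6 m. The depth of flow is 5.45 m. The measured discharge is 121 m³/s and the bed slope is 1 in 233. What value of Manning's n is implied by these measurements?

n = 0.013

Flow area A = b·y = 3.6 × 5.45 = 19.62 m². Wetted perimeter P = b + 2y = 3.6 + 2×5.45 = 14.5 m.
Hydraulic radius R = A/P = 19.62/14.5 = 1.353 m.
Rearranging Manning's equation: n = (1/Q) A R^(2/3) S^(1/2) = (1/121) × 19.62 × 1.353^(2/3) × √0.004292 = 0.013.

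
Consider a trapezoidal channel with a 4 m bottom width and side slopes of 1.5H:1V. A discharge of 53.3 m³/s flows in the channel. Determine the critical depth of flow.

At critical depth, Q² T / (g A³) = 1, i.e. A³/T = Q²/g = 53.3²/9.81 = 289.6.
Trying y = 1.66 m: A³/T = 139.2 — short.
Trying y = 2.35 m: A³/T = 500.5 — over.
Trying y = 2.03 m: A³/T = 289.9 — matches.

y_c = 2.03 m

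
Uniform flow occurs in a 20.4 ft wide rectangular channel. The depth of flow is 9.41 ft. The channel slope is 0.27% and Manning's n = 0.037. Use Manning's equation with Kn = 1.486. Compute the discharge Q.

Q = 1150 ft³/s

Flow area A = b·y = 20.4 × 9.41 = 192 ft². Wetted perimeter P = b + 2y = 20.4 + 2×9.41 = 39.22 ft.
Hydraulic radius R = A/P = 192/39.22 = 4.895 ft.
Manning's equation: Q = (1.486/n) A R^(2/3) S^(1/2) = (1.486/0.037) × 192 × 4.895^(2/3) × 0.0027^(1/2) = 1150 ft³/s.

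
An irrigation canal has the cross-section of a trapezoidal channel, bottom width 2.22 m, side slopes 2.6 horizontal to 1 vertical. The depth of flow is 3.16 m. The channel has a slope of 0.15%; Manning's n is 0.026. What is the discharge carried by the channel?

With bottom width b = 2.22 m and side slope z = 2.6: A = (b + zy)y = (2.22 + 2.6×3.16)×3.16 = 32.98 m²; P = b + 2y√(1+z²) = 2.22 + 2×3.16×2.786 = 19.83 m.
Hydraulic radius R = A/P = 32.98/19.83 = 1.663 m.
Manning's equation: Q = (1/n) A R^(2/3) S^(1/2) = (1/0.026) × 32.98 × 1.663^(2/3) × 0.0015^(1/2) = 69 m³/s.

Q = 69 m³/s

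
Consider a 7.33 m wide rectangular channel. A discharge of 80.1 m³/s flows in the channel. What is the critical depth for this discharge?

For a rectangular channel, critical depth y_c = (q²/g)^(1/3) where q = Q/b = 80.1/7.33 = 10.93 m²/s.
So y_c = (10.93²/9.81)^(1/3) = 2.3 m.

y_c = 2.3 m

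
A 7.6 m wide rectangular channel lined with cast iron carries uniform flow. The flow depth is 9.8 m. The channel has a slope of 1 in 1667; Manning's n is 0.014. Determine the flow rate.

Flow area A = b·y = 7.6 × 9.8 = 74.48 m². Wetted perimeter P = b + 2y = 7.6 + 2×9.8 = 27.2 m.
Hydraulic radius R = A/P = 74.48/27.2 = 2.738 m.
Manning's equation: Q = (1/n) A R^(2/3) S^(1/2) = (1/0.014) × 74.48 × 2.738^(2/3) × 0.0005999^(1/2) = 255 m³/s.

Q = 255 m³/s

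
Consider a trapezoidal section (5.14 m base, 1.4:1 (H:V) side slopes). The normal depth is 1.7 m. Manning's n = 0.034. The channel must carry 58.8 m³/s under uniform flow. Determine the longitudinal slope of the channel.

With bottom width b = 5.14 m and side slope z = 1.4: A = (b + zy)y = (5.14 + 1.4×1.7)×1.7 = 12.78 m²; P = b + 2y√(1+z²) = 5.14 + 2×1.7×1.72 = 10.99 m.
Hydraulic radius R = A/P = 12.78/10.99 = 1.163 m.
From Manning's equation, S = [nQ / (1 A R^(2/3))]² = [0.034 × 58.8 / (1 × 12.78 × 1.163^(2/3))]² = 0.02.

S = 0.02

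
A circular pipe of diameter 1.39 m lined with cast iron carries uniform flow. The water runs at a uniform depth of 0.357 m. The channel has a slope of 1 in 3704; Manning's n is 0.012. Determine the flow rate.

Q = 0.148 m³/s

For a circular section of diameter D = 1.39 m at depth y = 0.357 m, the central angle is θ = 2 arccos(1 − 2y/D) = 2.126 rad. Then A = (D²/8)(θ − sin θ) = 0.3082 m² and P = Dθ/2 = 1.477 m.
Hydraulic radius R = A/P = 0.3082/1.477 = 0.2086 m.
Manning's equation: Q = (1/n) A R^(2/3) S^(1/2) = (1/0.012) × 0.3082 × 0.2086^(2/3) × 0.00027^(1/2) = 0.148 m³/s.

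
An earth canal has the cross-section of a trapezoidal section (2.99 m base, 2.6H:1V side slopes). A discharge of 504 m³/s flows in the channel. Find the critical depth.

At critical depth, Q² T / (g A³) = 1, i.e. A³/T = Q²/g = 504²/9.81 = 25890.
Trying y = 6.17 m: A³/T = 46170 — too large.
Trying y = 4.31 m: A³/T = 9017 — too small.
Trying y = 5.44 m: A³/T = 25890 — ≈ 25890.

y_c = 5.44 m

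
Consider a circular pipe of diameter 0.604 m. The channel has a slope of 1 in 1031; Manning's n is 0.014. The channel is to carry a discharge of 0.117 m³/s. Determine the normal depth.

y_n = 0.354 m

Manning's equation rearranged: A R^(2/3) = nQ / (1·√S) = 0.014 × 0.117 / (√0.0009699) = 0.05259.
Trying y = 0.263 m: A R^(2/3) = 0.03192 — low.
Trying y = 0.436 m: A R^(2/3) = 0.07075 — high.
Trying y = 0.354 m: A R^(2/3) = 0.05265 — close enough.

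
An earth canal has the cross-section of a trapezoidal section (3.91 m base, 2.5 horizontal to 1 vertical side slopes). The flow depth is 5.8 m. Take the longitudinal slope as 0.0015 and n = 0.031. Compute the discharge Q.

With bottom width b = 3.91 m and side slope z = 2.5: A = (b + zy)y = (3.91 + 2.5×5.8)×5.8 = 106.8 m²; P = b + 2y√(1+z²) = 3.91 + 2×5.8×2.693 = 35.14 m.
Hydraulic radius R = A/P = 106.8/35.14 = 3.038 m.
Manning's equation: Q = (1/n) A R^(2/3) S^(1/2) = (1/0.031) × 106.8 × 3.038^(2/3) × 0.0015^(1/2) = 280 m³/s.

Q = 280 m³/s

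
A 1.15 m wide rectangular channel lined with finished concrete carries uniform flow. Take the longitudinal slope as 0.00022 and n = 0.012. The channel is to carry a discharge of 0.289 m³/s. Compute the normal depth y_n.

Manning's equation rearranged: A R^(2/3) = nQ / (1·√S) = 0.012 × 0.289 / (√0.00022) = 0.2338.
Try y = 0.542 m: A R^(2/3) = 0.2661 — too large.
Try y = 0.441 m: A R^(2/3) = 0.201 — too small.
Try y = 0.492 m: A R^(2/3) = 0.2335 — ≈ 0.2338.

y_n = 0.492 m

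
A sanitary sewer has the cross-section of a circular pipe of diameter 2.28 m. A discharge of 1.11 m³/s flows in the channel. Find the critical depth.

y_c = 0.474 m

At critical depth, Q² T / (g A³) = 1, i.e. A³/T = Q²/g = 1.11²/9.81 = 0.1256.
Try y = 0.345 m: A³/T = 0.036 — short.
Try y = 0.578 m: A³/T = 0.2719 — over.
Try y = 0.474 m: A³/T = 0.1253 — ≈ 0.1256.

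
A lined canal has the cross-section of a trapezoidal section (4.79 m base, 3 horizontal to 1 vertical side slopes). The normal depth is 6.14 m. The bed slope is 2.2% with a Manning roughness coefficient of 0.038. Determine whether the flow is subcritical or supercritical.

With bottom width b = 4.79 m and side slope z = 3: A = (b + zy)y = (4.79 + 3×6.14)×6.14 = 142.5 m²; P = b + 2y√(1+z²) = 4.79 + 2×6.14×3.162 = 43.62 m.
Hydraulic radius R = A/P = 142.5/43.62 = 3.267 m.
V = (1/n) R^(2/3) √S = (1/0.038) × 3.267^(2/3) × √0.022 = 8.594 m/s. Hydraulic depth D_h = A/T = 142.5/41.63 = 3.423 m.
Froude number Fr = V/√(g·D_h) = 8.594/√(9.81×3.423) = 1.48, which is greater than 1, so the flow is supercritical.

supercritical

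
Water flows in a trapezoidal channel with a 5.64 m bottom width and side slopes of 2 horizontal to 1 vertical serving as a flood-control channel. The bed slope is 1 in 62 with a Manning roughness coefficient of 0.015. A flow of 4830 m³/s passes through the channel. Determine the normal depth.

Manning's equation rearranged: A R^(2/3) = nQ / (1·√S) = 0.015 × 4830 / (√0.01613) = 570.5.
Try y = 7.46 m: A R^(2/3) = 382.1 — short.
Try y = 10.1 m: A R^(2/3) = 777 — over.
Try y = 8.86 m: A R^(2/3) = 570.2 — ≈ 570.5.

y_n = 8.86 m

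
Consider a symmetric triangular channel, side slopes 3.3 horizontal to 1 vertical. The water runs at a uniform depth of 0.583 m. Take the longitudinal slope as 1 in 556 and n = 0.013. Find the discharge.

Q = 1.56 m³/s

For a triangular section with side slope z = 3.3: A = zy² = 3.3×0.583² = 1.122 m²; P = 2y√(1+z²) = 2×0.583×3.448 = 4.021 m.
Hydraulic radius R = A/P = 1.122/4.021 = 0.279 m.
Manning's equation: Q = (1/n) A R^(2/3) S^(1/2) = (1/0.013) × 1.122 × 0.279^(2/3) × 0.001799^(1/2) = 1.56 m³/s.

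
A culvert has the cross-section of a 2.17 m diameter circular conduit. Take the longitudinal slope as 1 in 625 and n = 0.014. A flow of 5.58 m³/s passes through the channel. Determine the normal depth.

Manning's equation rearranged: A R^(2/3) = nQ / (1·√S) = 0.014 × 5.58 / (√0.0016) = 1.953.
Try y = 1.71 m: A R^(2/3) = 2.368 — high.
Try y = 1.04 m: A R^(2/3) = 1.144 — low.
Try y = 1.46 m: A R^(2/3) = 1.953 — ≈ 1.953.

y_n = 1.46 m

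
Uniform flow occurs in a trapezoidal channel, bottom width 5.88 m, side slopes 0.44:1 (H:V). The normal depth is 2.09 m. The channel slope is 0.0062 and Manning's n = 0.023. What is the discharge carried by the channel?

With bottom width b = 5.88 m and side slope z = 0.44: A = (b + zy)y = (5.88 + 0.44×2.09)×2.09 = 14.21 m²; P = b + 2y√(1+z²) = 5.88 + 2×2.09×1.093 = 10.45 m.
Hydraulic radius R = A/P = 14.21/10.45 = 1.36 m.
Manning's equation: Q = (1/n) A R^(2/3) S^(1/2) = (1/0.023) × 14.21 × 1.36^(2/3) × 0.0062^(1/2) = 59.7 m³/s.

Q = 59.7 m³/s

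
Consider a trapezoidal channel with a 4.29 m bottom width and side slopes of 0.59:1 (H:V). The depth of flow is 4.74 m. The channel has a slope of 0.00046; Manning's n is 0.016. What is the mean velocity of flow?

V = 2.26 m/s

With bottom width b = 4.29 m and side slope z = 0.59: A = (b + zy)y = (4.29 + 0.59×4.74)×4.74 = 33.59 m²; P = b + 2y√(1+z²) = 4.29 + 2×4.74×1.161 = 15.3 m.
Hydraulic radius R = A/P = 33.59/15.3 = 2.196 m.
From Manning's equation, V = (1/n) R^(2/3) S^(1/2) = (1/0.016) × 2.196^(2/3) × 0.00046^(1/2) = 2.26 m/s.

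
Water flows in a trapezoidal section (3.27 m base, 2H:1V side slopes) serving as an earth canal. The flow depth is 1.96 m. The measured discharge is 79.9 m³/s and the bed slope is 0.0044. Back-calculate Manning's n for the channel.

n = 0.013

With bottom width b = 3.27 m and side slope z = 2: A = (b + zy)y = (3.27 + 2×1.96)×1.96 = 14.09 m²; P = b + 2y√(1+z²) = 3.27 + 2×1.96×2.236 = 12.04 m.
Hydraulic radius R = A/P = 14.09/12.04 = 1.171 m.
Rearranging Manning's equation: n = (1/Q) A R^(2/3) S^(1/2) = (1/79.9) × 14.09 × 1.171^(2/3) × √0.0044 = 0.013.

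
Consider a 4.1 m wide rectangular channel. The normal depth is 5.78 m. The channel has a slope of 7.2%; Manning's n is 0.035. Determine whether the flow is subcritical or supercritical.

Flow area A = b·y = 4.1 × 5.78 = 23.7 m². Wetted perimeter P = b + 2y = 4.1 + 2×5.78 = 15.66 m.
Hydraulic radius R = A/P = 23.7/15.66 = 1.513 m.
V = (1/n) R^(2/3) √S = (1/0.035) × 1.513^(2/3) × √0.072 = 10.11 m/s. Hydraulic depth D_h = A/T = 23.7/4.1 = 5.78 m.
Froude number Fr = V/√(g·D_h) = 10.11/√(9.81×5.78) = 1.34, which is greater than 1, so the flow is supercritical.

supercritical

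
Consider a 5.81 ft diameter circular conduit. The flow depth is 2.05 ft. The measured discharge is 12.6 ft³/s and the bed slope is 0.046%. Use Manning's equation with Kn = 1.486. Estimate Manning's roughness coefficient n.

n = 0.023

For a circular section of diameter D = 5.81 ft at depth y = 2.05 ft, the central angle is θ = 2 arccos(1 − 2y/D) = 2.544 rad. Then A = (D²/8)(θ − sin θ) = 8.361 ft² and P = Dθ/2 = 7.391 ft.
Hydraulic radius R = A/P = 8.361/7.391 = 1.131 ft.
Rearranging Manning's equation: n = (1.486/Q) A R^(2/3) S^(1/2) = (1.486/12.6) × 8.361 × 1.131^(2/3) × √0.00046 = 0.023.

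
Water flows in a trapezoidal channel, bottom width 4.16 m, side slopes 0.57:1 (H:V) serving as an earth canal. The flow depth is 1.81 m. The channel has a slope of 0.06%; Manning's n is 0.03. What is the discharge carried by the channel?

With bottom width b = 4.16 m and side slope z = 0.57: A = (b + zy)y = (4.16 + 0.57×1.81)×1.81 = 9.397 m²; P = b + 2y√(1+z²) = 4.16 + 2×1.81×1.151 = 8.327 m.
Hydraulic radius R = A/P = 9.397/8.327 = 1.129 m.
Manning's equation: Q = (1/n) A R^(2/3) S^(1/2) = (1/0.03) × 9.397 × 1.129^(2/3) × 0.0006^(1/2) = 8.32 m³/s.

Q = 8.32 m³/s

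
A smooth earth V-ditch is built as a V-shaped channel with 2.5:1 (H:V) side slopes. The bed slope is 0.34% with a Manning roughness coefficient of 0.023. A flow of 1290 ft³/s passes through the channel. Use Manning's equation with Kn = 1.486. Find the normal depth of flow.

y_n = 7.67 ft

Manning's equation rearranged: A R^(2/3) = nQ / (1.486·√S) = 0.023 × 1290 / (1.486 × √0.0034) = 342.4.
At y = 6.64 ft: A R^(2/3) = 233.5 — too small.
At y = 7.67 ft: A R^(2/3) = 342.9 — ≈ 342.4.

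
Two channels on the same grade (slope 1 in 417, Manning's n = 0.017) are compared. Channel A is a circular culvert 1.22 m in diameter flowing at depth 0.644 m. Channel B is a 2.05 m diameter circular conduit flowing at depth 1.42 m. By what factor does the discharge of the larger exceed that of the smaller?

6.02

Channel A: For a circular section of diameter D = 1.22 m at depth y = 0.644 m, the central angle is θ = 2 arccos(1 − 2y/D) = 3.253 rad. Then A = (D²/8)(θ − sin θ) = 0.626 m² and P = Dθ/2 = 1.984 m. Hydraulic radius R = A/P = 0.626/1.984 = 0.3154 m. Q_A = (1/0.017)·0.626·0.3154^(2/3)·√0.002398 = 0.8355 m³/s.
Channel B: For a circular section of diameter D = 2.05 m at depth y = 1.42 m, the central angle is θ = 2 arccos(1 − 2y/D) = 3.933 rad. Then A = (D²/8)(θ − sin θ) = 2.44 m² and P = Dθ/2 = 4.031 m. Hydraulic radius R = A/P = 2.44/4.031 = 0.6052 m. Q_B = (1/0.017)·2.44·0.6052^(2/3)·√0.002398 = 5.028 m³/s.
The larger discharge is 5.028 m³/s and the smaller is 0.8355 m³/s; the ratio is 6.02.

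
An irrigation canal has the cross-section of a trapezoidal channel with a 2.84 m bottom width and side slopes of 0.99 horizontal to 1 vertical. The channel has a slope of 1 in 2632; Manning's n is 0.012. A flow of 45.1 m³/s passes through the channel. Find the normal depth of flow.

y_n = 3.27 m

Manning's equation rearranged: A R^(2/3) = nQ / (1·√S) = 0.012 × 45.1 / (√0.0003799) = 27.77.
At y = 2.45 m: A R^(2/3) = 15.56 — too small.
At y = 3.27 m: A R^(2/3) = 27.75 — matches.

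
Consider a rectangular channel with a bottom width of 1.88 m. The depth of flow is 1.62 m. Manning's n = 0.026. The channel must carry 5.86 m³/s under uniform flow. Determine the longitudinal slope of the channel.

Flow area A = b·y = 1.88 × 1.62 = 3.046 m². Wetted perimeter P = b + 2y = 1.88 + 2×1.62 = 5.12 m.
Hydraulic radius R = A/P = 3.046/5.12 = 0.5948 m.
From Manning's equation, S = [nQ / (1 A R^(2/3))]² = [0.026 × 5.86 / (1 × 3.046 × 0.5948^(2/3))]² = 0.005.

S = 0.005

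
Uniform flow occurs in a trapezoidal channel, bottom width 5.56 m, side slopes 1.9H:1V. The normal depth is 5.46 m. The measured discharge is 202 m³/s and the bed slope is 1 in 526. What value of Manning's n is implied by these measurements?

n = 0.0391

With bottom width b = 5.56 m and side slope z = 1.9: A = (b + zy)y = (5.56 + 1.9×5.46)×5.46 = 87 m²; P = b + 2y√(1+z²) = 5.56 + 2×5.46×2.147 = 29.01 m.
Hydraulic radius R = A/P = 87/29.01 = 2.999 m.
Rearranging Manning's equation: n = (1/Q) A R^(2/3) S^(1/2) = (1/202) × 87 × 2.999^(2/3) × √0.001901 = 0.0391.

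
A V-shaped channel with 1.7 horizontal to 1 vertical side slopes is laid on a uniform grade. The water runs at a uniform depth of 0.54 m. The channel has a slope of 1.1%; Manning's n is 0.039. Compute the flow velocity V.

For a triangular section with side slope z = 1.7: A = zy² = 1.7×0.54² = 0.4957 m²; P = 2y√(1+z²) = 2×0.54×1.972 = 2.13 m.
Hydraulic radius R = A/P = 0.4957/2.13 = 0.2327 m.
From Manning's equation, V = (1/n) R^(2/3) S^(1/2) = (1/0.039) × 0.2327^(2/3) × 0.011^(1/2) = 1.02 m/s.

V = 1.02 m/s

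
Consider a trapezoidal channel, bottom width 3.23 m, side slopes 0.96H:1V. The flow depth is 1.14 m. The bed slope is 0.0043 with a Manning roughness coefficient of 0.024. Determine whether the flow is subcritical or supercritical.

subcritical

With bottom width b = 3.23 m and side slope z = 0.96: A = (b + zy)y = (3.23 + 0.96×1.14)×1.14 = 4.93 m²; P = b + 2y√(1+z²) = 3.23 + 2×1.14×1.386 = 6.391 m.
Hydraulic radius R = A/P = 4.93/6.391 = 0.7714 m.
V = (1/n) R^(2/3) √S = (1/0.024) × 0.7714^(2/3) × √0.0043 = 2.298 m/s. Hydraulic depth D_h = A/T = 4.93/5.419 = 0.9098 m.
Froude number Fr = V/√(g·D_h) = 2.298/√(9.81×0.9098) = 0.769, which is less than 1, so the flow is subcritical.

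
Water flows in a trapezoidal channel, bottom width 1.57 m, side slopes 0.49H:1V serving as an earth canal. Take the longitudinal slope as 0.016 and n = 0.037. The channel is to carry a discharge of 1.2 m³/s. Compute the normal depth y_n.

y_n = 0.434 m

Manning's equation rearranged: A R^(2/3) = nQ / (1·√S) = 0.037 × 1.2 / (√0.016) = 0.351.
Trying y = 0.385 m: A R^(2/3) = 0.289 — short.
Trying y = 0.434 m: A R^(2/3) = 0.3506 — matches.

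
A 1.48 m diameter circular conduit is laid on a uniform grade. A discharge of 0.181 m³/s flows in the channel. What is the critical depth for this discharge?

y_c = 0.212 m

At critical depth, Q² T / (g A³) = 1, i.e. A³/T = Q²/g = 0.181²/9.81 = 0.00334.
At y = 0.267 m: A³/T = 0.008283 — high.
At y = 0.187 m: A³/T = 0.002038 — low.
At y = 0.212 m: A³/T = 0.003343 — matches.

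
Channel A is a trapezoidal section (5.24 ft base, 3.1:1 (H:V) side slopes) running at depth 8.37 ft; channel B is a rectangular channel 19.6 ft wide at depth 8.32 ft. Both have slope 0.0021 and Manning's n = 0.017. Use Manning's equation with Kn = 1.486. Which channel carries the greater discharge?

channel A

Channel A: With bottom width b = 5.24 ft and side slope z = 3.1: A = (b + zy)y = (5.24 + 3.1×8.37)×8.37 = 261 ft²; P = b + 2y√(1+z²) = 5.24 + 2×8.37×3.257 = 59.77 ft. Hydraulic radius R = A/P = 261/59.77 = 4.368 ft. Q_A = (1.486/0.017)·261·4.368^(2/3)·√0.0021 = 2794 ft³/s.
Channel B: Flow area A = b·y = 19.6 × 8.32 = 163.1 ft². Wetted perimeter P = b + 2y = 19.6 + 2×8.32 = 36.24 ft. Hydraulic radius R = A/P = 163.1/36.24 = 4.5 ft. Q_B = (1.486/0.017)·163.1·4.5^(2/3)·√0.0021 = 1780 ft³/s.
Q_A = 2794 ft³/s vs Q_B = 1780 ft³/s, so channel A carries more.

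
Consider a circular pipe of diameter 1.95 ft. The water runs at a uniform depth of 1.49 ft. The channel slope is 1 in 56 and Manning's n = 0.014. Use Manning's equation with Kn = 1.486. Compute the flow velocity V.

V = 9.98 ft/s

For a circular section of diameter D = 1.95 ft at depth y = 1.49 ft, the central angle is θ = 2 arccos(1 − 2y/D) = 4.255 rad. Then A = (D²/8)(θ − sin θ) = 2.449 ft² and P = Dθ/2 = 4.148 ft.
Hydraulic radius R = A/P = 2.449/4.148 = 0.5903 ft.
From Manning's equation, V = (1.486/n) R^(2/3) S^(1/2) = (1.486/0.014) × 0.5903^(2/3) × 0.01786^(1/2) = 9.98 ft/s.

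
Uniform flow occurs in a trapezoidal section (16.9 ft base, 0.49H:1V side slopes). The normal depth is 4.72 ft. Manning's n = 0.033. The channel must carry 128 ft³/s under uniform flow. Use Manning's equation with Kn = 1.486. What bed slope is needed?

With bottom width b = 16.9 ft and side slope z = 0.49: A = (b + zy)y = (16.9 + 0.49×4.72)×4.72 = 90.68 ft²; P = b + 2y√(1+z²) = 16.9 + 2×4.72×1.114 = 27.41 ft.
Hydraulic radius R = A/P = 90.68/27.41 = 3.308 ft.
From Manning's equation, S = [nQ / (1.486 A R^(2/3))]² = [0.033 × 128 / (1.486 × 90.68 × 3.308^(2/3))]² = 0.000199.

S = 0.000199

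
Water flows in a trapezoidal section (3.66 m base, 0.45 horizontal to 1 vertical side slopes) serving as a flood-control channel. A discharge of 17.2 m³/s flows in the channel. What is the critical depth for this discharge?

y_c = 1.24 m

At critical depth, Q² T / (g A³) = 1, i.e. A³/T = Q²/g = 17.2²/9.81 = 30.16.
Trying y = 1.51 m: A³/T = 56.06 — over.
Trying y = 0.956 m: A³/T = 13.23 — short.
Trying y = 1.24 m: A³/T = 29.96 — matches.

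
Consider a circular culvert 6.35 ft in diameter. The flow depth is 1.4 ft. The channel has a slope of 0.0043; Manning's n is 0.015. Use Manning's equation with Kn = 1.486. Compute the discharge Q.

For a circular section of diameter D = 6.35 ft at depth y = 1.4 ft, the central angle is θ = 2 arccos(1 − 2y/D) = 1.955 rad. Then A = (D²/8)(θ − sin θ) = 5.182 ft² and P = Dθ/2 = 6.207 ft.
Hydraulic radius R = A/P = 5.182/6.207 = 0.8347 ft.
Manning's equation: Q = (1.486/n) A R^(2/3) S^(1/2) = (1.486/0.015) × 5.182 × 0.8347^(2/3) × 0.0043^(1/2) = 29.8 ft³/s.

Q = 29.8 ft³/s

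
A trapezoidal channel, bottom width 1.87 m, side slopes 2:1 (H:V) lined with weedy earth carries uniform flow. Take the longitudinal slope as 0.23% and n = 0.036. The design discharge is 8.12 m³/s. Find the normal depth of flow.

y_n = 1.45 m

Manning's equation rearranged: A R^(2/3) = nQ / (1·√S) = 0.036 × 8.12 / (√0.0023) = 6.095.
Trying y = 1.57 m: A R^(2/3) = 7.249 — high.
Trying y = 1.13 m: A R^(2/3) = 3.588 — low.
Trying y = 1.45 m: A R^(2/3) = 6.098 — ≈ 6.095.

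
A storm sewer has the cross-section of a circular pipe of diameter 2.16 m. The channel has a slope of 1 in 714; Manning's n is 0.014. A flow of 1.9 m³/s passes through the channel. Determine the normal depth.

Manning's equation rearranged: A R^(2/3) = nQ / (1·√S) = 0.014 × 1.9 / (√0.001401) = 0.7108.
At y = 0.912 m: A R^(2/3) = 0.9033 — high.
At y = 0.653 m: A R^(2/3) = 0.483 — low.
At y = 0.8 m: A R^(2/3) = 0.7104 — close enough.

y_n = 0.8 m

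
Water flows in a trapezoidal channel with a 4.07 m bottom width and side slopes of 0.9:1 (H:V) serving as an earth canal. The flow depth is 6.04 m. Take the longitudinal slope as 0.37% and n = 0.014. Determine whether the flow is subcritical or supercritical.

supercritical

With bottom width b = 4.07 m and side slope z = 0.9: A = (b + zy)y = (4.07 + 0.9×6.04)×6.04 = 57.42 m²; P = b + 2y√(1+z²) = 4.07 + 2×6.04×1.345 = 20.32 m.
Hydraulic radius R = A/P = 57.42/20.32 = 2.825 m.
V = (1/n) R^(2/3) √S = (1/0.014) × 2.825^(2/3) × √0.0037 = 8.683 m/s. Hydraulic depth D_h = A/T = 57.42/14.94 = 3.843 m.
Froude number Fr = V/√(g·D_h) = 8.683/√(9.81×3.843) = 1.41, which is greater than 1, so the flow is supercritical.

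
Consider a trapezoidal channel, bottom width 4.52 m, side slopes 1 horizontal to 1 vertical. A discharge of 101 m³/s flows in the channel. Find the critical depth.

y_c = 2.96 m

At critical depth, Q² T / (g A³) = 1, i.e. A³/T = Q²/g = 101²/9.81 = 1040.
Try y = 2.47 m: A³/T = 544 — low.
Try y = 3.45 m: A³/T = 1820 — high.
Try y = 2.96 m: A³/T = 1040 — matches.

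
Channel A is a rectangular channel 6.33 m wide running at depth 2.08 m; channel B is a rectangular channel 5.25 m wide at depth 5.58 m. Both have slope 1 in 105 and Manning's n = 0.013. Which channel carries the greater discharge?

channel B

Channel A: Flow area A = b·y = 6.33 × 2.08 = 13.17 m². Wetted perimeter P = b + 2y = 6.33 + 2×2.08 = 10.49 m. Hydraulic radius R = A/P = 13.17/10.49 = 1.255 m. Q_A = (1/0.013)·13.17·1.255^(2/3)·√0.009524 = 115 m³/s.
Channel B: Flow area A = b·y = 5.25 × 5.58 = 29.3 m². Wetted perimeter P = b + 2y = 5.25 + 2×5.58 = 16.41 m. Hydraulic radius R = A/P = 29.3/16.41 = 1.785 m. Q_B = (1/0.013)·29.3·1.785^(2/3)·√0.009524 = 323.6 m³/s.
Q_A = 115 m³/s vs Q_B = 323.6 m³/s, so channel B carries more.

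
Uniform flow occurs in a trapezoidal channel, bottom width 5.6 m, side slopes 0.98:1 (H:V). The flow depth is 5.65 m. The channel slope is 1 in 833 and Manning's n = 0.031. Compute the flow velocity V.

V = 2.29 m/s

With bottom width b = 5.6 m and side slope z = 0.98: A = (b + zy)y = (5.6 + 0.98×5.65)×5.65 = 62.92 m²; P = b + 2y√(1+z²) = 5.6 + 2×5.65×1.4 = 21.42 m.
Hydraulic radius R = A/P = 62.92/21.42 = 2.937 m.
From Manning's equation, V = (1/n) R^(2/3) S^(1/2) = (1/0.031) × 2.937^(2/3) × 0.0012^(1/2) = 2.29 m/s.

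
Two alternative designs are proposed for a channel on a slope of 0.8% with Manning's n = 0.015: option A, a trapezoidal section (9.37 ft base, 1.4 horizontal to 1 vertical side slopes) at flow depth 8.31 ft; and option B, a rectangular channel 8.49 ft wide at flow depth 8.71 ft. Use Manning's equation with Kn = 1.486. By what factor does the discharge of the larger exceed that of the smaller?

Channel A: With bottom width b = 9.37 ft and side slope z = 1.4: A = (b + zy)y = (9.37 + 1.4×8.31)×8.31 = 174.5 ft²; P = b + 2y√(1+z²) = 9.37 + 2×8.31×1.72 = 37.96 ft. Hydraulic radius R = A/P = 174.5/37.96 = 4.598 ft. Q_A = (1.486/0.015)·174.5·4.598^(2/3)·√0.008 = 4276 ft³/s.
Channel B: Flow area A = b·y = 8.49 × 8.71 = 73.95 ft². Wetted perimeter P = b + 2y = 8.49 + 2×8.71 = 25.91 ft. Hydraulic radius R = A/P = 73.95/25.91 = 2.854 ft. Q_B = (1.486/0.015)·73.95·2.854^(2/3)·√0.008 = 1318 ft³/s.
The larger discharge is 4276 ft³/s and the smaller is 1318 ft³/s; the ratio is 3.24.

3.24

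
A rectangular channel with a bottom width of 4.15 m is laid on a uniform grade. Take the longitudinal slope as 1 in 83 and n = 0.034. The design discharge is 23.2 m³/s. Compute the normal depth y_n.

Manning's equation rearranged: A R^(2/3) = nQ / (1·√S) = 0.034 × 23.2 / (√0.01205) = 7.186.
Trying y = 1.34 m: A R^(2/3) = 4.849 — low.
Trying y = 2.09 m: A R^(2/3) = 8.91 — high.
Trying y = 1.78 m: A R^(2/3) = 7.179 — close enough.

y_n = 1.78 m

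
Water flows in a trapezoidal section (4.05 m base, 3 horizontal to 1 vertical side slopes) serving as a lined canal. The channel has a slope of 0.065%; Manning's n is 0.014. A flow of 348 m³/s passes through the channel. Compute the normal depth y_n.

y_n = 5.09 m

Manning's equation rearranged: A R^(2/3) = nQ / (1·√S) = 0.014 × 348 / (√0.00065) = 191.1.
Try y = 6.49 m: A R^(2/3) = 344.1 — too large.
Try y = 4.33 m: A R^(2/3) = 130.3 — too small.
Try y = 5.09 m: A R^(2/3) = 191.3 — matches.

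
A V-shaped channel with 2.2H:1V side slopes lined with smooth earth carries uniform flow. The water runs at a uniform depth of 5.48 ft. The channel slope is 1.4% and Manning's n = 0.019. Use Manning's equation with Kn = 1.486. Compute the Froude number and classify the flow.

supercritical

For a triangular section with side slope z = 2.2: A = zy² = 2.2×5.48² = 66.07 ft²; P = 2y√(1+z²) = 2×5.48×2.417 = 26.49 ft.
Hydraulic radius R = A/P = 66.07/26.49 = 2.494 ft.
V = (1.486/n) R^(2/3) √S = (1.486/0.019) × 2.494^(2/3) × √0.014 = 17.02 ft/s. Hydraulic depth D_h = A/T = 66.07/24.11 = 2.74 ft.
Froude number Fr = V/√(g·D_h) = 17.02/√(32.2×2.74) = 1.81, which is greater than 1, so the flow is supercritical.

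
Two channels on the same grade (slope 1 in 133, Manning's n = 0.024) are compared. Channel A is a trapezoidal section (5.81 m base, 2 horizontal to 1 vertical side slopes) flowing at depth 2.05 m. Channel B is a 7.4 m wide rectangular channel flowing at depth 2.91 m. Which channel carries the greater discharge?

channel B

Channel A: With bottom width b = 5.81 m and side slope z = 2: A = (b + zy)y = (5.81 + 2×2.05)×2.05 = 20.32 m²; P = b + 2y√(1+z²) = 5.81 + 2×2.05×2.236 = 14.98 m. Hydraulic radius R = A/P = 20.32/14.98 = 1.356 m. Q_A = (1/0.024)·20.32·1.356^(2/3)·√0.007519 = 89.94 m³/s.
Channel B: Flow area A = b·y = 7.4 × 2.91 = 21.53 m². Wetted perimeter P = b + 2y = 7.4 + 2×2.91 = 13.22 m. Hydraulic radius R = A/P = 21.53/13.22 = 1.629 m. Q_B = (1/0.024)·21.53·1.629^(2/3)·√0.007519 = 107.7 m³/s.
Q_A = 89.94 m³/s vs Q_B = 107.7 m³/s, so channel B carries more.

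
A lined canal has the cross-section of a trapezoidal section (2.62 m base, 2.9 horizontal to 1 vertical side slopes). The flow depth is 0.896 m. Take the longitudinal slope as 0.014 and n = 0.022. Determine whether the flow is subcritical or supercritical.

With bottom width b = 2.62 m and side slope z = 2.9: A = (b + zy)y = (2.62 + 2.9×0.896)×0.896 = 4.676 m²; P = b + 2y√(1+z²) = 2.62 + 2×0.896×3.068 = 8.117 m.
Hydraulic radius R = A/P = 4.676/8.117 = 0.576 m.
V = (1/n) R^(2/3) √S = (1/0.022) × 0.576^(2/3) × √0.014 = 3.723 m/s. Hydraulic depth D_h = A/T = 4.676/7.817 = 0.5982 m.
Froude number Fr = V/√(g·D_h) = 3.723/√(9.81×0.5982) = 1.54, which is greater than 1, so the flow is supercritical.

supercritical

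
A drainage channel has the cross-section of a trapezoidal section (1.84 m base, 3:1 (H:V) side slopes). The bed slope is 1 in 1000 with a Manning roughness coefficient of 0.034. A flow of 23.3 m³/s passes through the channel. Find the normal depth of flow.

y_n = 2.38 m

Manning's equation rearranged: A R^(2/3) = nQ / (1·√S) = 0.034 × 23.3 / (√0.001) = 25.05.
Trying y = 2.84 m: A R^(2/3) = 38.31 — over.
Trying y = 1.92 m: A R^(2/3) = 15.01 — short.
Trying y = 2.38 m: A R^(2/3) = 25 — close enough.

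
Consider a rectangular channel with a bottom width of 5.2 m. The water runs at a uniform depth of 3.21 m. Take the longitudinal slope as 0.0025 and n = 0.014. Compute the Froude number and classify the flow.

subcritical

Flow area A = b·y = 5.2 × 3.21 = 16.69 m². Wetted perimeter P = b + 2y = 5.2 + 2×3.21 = 11.62 m.
Hydraulic radius R = A/P = 16.69/11.62 = 1.436 m.
V = (1/n) R^(2/3) √S = (1/0.014) × 1.436^(2/3) × √0.0025 = 4.547 m/s. Hydraulic depth D_h = A/T = 16.69/5.2 = 3.21 m.
Froude number Fr = V/√(g·D_h) = 4.547/√(9.81×3.21) = 0.81, which is less than 1, so the flow is subcritical.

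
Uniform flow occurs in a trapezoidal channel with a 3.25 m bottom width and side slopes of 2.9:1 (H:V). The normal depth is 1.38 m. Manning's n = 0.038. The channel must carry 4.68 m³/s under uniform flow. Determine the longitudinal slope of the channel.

With bottom width b = 3.25 m and side slope z = 2.9: A = (b + zy)y = (3.25 + 2.9×1.38)×1.38 = 10.01 m²; P = b + 2y√(1+z²) = 3.25 + 2×1.38×3.068 = 11.72 m.
Hydraulic radius R = A/P = 10.01/11.72 = 0.8542 m.
From Manning's equation, S = [nQ / (1 A R^(2/3))]² = [0.038 × 4.68 / (1 × 10.01 × 0.8542^(2/3))]² = 0.00039.

S = 0.00039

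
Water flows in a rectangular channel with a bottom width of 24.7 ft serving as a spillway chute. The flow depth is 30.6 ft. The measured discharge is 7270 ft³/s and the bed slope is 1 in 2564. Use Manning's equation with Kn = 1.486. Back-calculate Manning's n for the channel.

Flow area A = b·y = 24.7 × 30.6 = 755.8 ft². Wetted perimeter P = b + 2y = 24.7 + 2×30.6 = 85.9 ft.
Hydraulic radius R = A/P = 755.8/85.9 = 8.799 ft.
Rearranging Manning's equation: n = (1.486/Q) A R^(2/3) S^(1/2) = (1.486/7270) × 755.8 × 8.799^(2/3) × √0.00039 = 0.013.

n = 0.013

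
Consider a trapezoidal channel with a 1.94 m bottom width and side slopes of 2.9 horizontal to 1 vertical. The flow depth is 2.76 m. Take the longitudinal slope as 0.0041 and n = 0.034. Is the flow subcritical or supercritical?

subcritical

With bottom width b = 1.94 m and side slope z = 2.9: A = (b + zy)y = (1.94 + 2.9×2.76)×2.76 = 27.45 m²; P = b + 2y√(1+z²) = 1.94 + 2×2.76×3.068 = 18.87 m.
Hydraulic radius R = A/P = 27.45/18.87 = 1.454 m.
V = (1/n) R^(2/3) √S = (1/0.034) × 1.454^(2/3) × √0.0041 = 2.417 m/s. Hydraulic depth D_h = A/T = 27.45/17.95 = 1.529 m.
Froude number Fr = V/√(g·D_h) = 2.417/√(9.81×1.529) = 0.624, which is less than 1, so the flow is subcritical.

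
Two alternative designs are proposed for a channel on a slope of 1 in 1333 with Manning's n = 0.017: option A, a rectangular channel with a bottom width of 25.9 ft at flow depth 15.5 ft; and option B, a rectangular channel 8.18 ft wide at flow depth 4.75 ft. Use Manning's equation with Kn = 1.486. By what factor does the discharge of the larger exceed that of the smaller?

22.5

Channel A: Flow area A = b·y = 25.9 × 15.5 = 401.4 ft². Wetted perimeter P = b + 2y = 25.9 + 2×15.5 = 56.9 ft. Hydraulic radius R = A/P = 401.4/56.9 = 7.055 ft. Q_A = (1.486/0.017)·401.4·7.055^(2/3)·√0.0007502 = 3536 ft³/s.
Channel B: Flow area A = b·y = 8.18 × 4.75 = 38.85 ft². Wetted perimeter P = b + 2y = 8.18 + 2×4.75 = 17.68 ft. Hydraulic radius R = A/P = 38.85/17.68 = 2.198 ft. Q_B = (1.486/0.017)·38.85·2.198^(2/3)·√0.0007502 = 157.2 ft³/s.
The larger discharge is 3536 ft³/s and the smaller is 157.2 ft³/s; the ratio is 22.5.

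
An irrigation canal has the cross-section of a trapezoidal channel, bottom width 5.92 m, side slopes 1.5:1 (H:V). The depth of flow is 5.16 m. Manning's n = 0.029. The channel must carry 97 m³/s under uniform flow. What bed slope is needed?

S = 0.00039

With bottom width b = 5.92 m and side slope z = 1.5: A = (b + zy)y = (5.92 + 1.5×5.16)×5.16 = 70.49 m²; P = b + 2y√(1+z²) = 5.92 + 2×5.16×1.803 = 24.52 m.
Hydraulic radius R = A/P = 70.49/24.52 = 2.874 m.
From Manning's equation, S = [nQ / (1 A R^(2/3))]² = [0.029 × 97 / (1 × 70.49 × 2.874^(2/3))]² = 0.00039.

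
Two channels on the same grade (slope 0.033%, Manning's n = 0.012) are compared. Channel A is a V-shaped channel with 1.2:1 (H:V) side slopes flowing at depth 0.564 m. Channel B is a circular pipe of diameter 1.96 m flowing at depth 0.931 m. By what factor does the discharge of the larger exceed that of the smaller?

Channel A: For a triangular section with side slope z = 1.2: A = zy² = 1.2×0.564² = 0.3817 m²; P = 2y√(1+z²) = 2×0.564×1.562 = 1.762 m. Hydraulic radius R = A/P = 0.3817/1.762 = 0.2166 m. Q_A = (1/0.012)·0.3817·0.2166^(2/3)·√0.00033 = 0.2084 m³/s.
Channel B: For a circular section of diameter D = 1.96 m at depth y = 0.931 m, the central angle is θ = 2 arccos(1 − 2y/D) = 3.042 rad. Then A = (D²/8)(θ − sin θ) = 1.413 m² and P = Dθ/2 = 2.981 m. Hydraulic radius R = A/P = 1.413/2.981 = 0.4739 m. Q_B = (1/0.012)·1.413·0.4739^(2/3)·√0.00033 = 1.3 m³/s.
The larger discharge is 1.3 m³/s and the smaller is 0.2084 m³/s; the ratio is 6.24.

6.24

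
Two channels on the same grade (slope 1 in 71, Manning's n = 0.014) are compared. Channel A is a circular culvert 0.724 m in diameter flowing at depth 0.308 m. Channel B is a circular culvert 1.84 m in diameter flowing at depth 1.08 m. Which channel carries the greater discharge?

Channel A: For a circular section of diameter D = 0.724 m at depth y = 0.308 m, the central angle is θ = 2 arccos(1 − 2y/D) = 2.842 rad. Then A = (D²/8)(θ − sin θ) = 0.1669 m² and P = Dθ/2 = 1.029 m. Hydraulic radius R = A/P = 0.1669/1.029 = 0.1622 m. Q_A = (1/0.014)·0.1669·0.1622^(2/3)·√0.01408 = 0.4208 m³/s.
Channel B: For a circular section of diameter D = 1.84 m at depth y = 1.08 m, the central angle is θ = 2 arccos(1 − 2y/D) = 3.491 rad. Then A = (D²/8)(θ − sin θ) = 1.622 m² and P = Dθ/2 = 3.212 m. Hydraulic radius R = A/P = 1.622/3.212 = 0.5051 m. Q_B = (1/0.014)·1.622·0.5051^(2/3)·√0.01408 = 8.723 m³/s.
Q_A = 0.4208 m³/s vs Q_B = 8.723 m³/s, so channel B carries more.

channel B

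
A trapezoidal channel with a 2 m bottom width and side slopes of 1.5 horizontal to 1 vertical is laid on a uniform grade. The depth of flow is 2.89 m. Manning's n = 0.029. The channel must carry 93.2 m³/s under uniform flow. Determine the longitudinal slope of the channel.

With bottom width b = 2 m and side slope z = 1.5: A = (b + zy)y = (2 + 1.5×2.89)×2.89 = 18.31 m²; P = b + 2y√(1+z²) = 2 + 2×2.89×1.803 = 12.42 m.
Hydraulic radius R = A/P = 18.31/12.42 = 1.474 m.
From Manning's equation, S = [nQ / (1 A R^(2/3))]² = [0.029 × 93.2 / (1 × 18.31 × 1.474^(2/3))]² = 0.013.

S = 0.013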